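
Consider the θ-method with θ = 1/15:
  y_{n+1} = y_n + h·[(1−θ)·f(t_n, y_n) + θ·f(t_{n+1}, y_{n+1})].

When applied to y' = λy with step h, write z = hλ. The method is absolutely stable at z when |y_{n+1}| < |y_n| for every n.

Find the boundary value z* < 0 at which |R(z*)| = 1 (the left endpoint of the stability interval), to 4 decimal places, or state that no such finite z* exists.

With y'=λy (z=hλ):
  y_{n+1} = y_n + z·[14/15·y_n + 1/15·y_{n+1}] ⇒ (1 − 1/15z)y_{n+1} = (1 + 14/15z)y_n
  R(z) = (1 + 14/15z)/(1 − 1/15z).

Find x<0 with |R(x)|<1.
x=-1.58: |R|=0.4294
R=−1: 1+14/15x = −1+1/15x ⇒ -13/15x=2 ⇒ x=2/(-13/15)=-2.3077
Confirm numerically:
  x=-1.488: |R|=0.35371 <1
  x=-1.435: |R|=0.30970 <1
  x=-1.063: |R|=0.00735 <1
  x=-2.729: |R|=1.30893 >1
  x=-2.620: |R|=1.23042 >1
So |R|<1 on (-2.3077, 0).

left endpoint -2.3077.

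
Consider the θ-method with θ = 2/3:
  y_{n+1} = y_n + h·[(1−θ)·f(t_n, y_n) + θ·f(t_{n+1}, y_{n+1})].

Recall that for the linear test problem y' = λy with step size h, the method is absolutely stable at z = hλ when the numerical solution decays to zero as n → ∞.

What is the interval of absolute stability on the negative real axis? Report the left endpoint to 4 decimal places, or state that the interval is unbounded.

(−∞, 0) — no finite endpoint.

Set f=λy, z=hλ:
  y_{n+1} = y_n + z·[1/3·y_n + 2/3·y_{n+1}] ⇒ (1 − 2/3z)y_{n+1} = (1 + 1/3z)y_n
  Hence R(z) = (1 + 1/3z)/(1 − 2/3z).

Solve |R(x)|<1 on ℝ⁻.
x=-1.54: |R|=0.2401
x=-2: |R|=0.1429
x=-10: |R|=0.3043
x=-100: |R|=0.4778
θ=2/3≥1/2 ⇒ |1+1/3x|<|1−2/3x| ∀x<0 ⇒ interval (−∞,0).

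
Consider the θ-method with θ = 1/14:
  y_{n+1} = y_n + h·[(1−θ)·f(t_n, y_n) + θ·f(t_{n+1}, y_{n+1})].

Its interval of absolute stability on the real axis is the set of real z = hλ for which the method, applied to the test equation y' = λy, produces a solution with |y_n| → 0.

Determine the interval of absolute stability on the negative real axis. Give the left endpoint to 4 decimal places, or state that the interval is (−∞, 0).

Test eqn y'=λy, z=hλ:
  y_{n+1} = y_n + z·[13/14·y_n + 1/14·y_{n+1}] ⇒ (1 − 1/14z)y_{n+1} = (1 + 13/14z)y_n
  ⇒ R(z) = (1 + 13/14z)/(1 − 1/14z).

Boundary: |R(x)|=1, x<0.
x=-1.27: |R|=0.1644
R=−1: 1+13/14x = −1+1/14x ⇒ -6/7x=2 ⇒ x=2/(-6/7)=-2.3333
Confirm numerically:
  x=-2.060: |R|=0.79577 <1
  x=-1.997: |R|=0.74770 <1
  x=-1.639: |R|=0.46723 <1
  x=-1.148: |R|=0.06100 <1
  x=-2.879: |R|=1.38794 >1
  x=-2.854: |R|=1.37071 >1
Stable set (-2.3333, 0).

(-2.3333, 0).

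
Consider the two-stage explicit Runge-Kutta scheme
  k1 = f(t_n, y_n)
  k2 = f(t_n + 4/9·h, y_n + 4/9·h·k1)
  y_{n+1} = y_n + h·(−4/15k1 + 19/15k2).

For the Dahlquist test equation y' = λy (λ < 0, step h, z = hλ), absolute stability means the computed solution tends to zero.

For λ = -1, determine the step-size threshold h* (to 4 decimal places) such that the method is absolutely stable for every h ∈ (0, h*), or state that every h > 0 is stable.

Test eqn y'=λy, z=hλ:
  k1=λy_n ⇒ h·k1=z·y_n;  k2=λ(1+4/9z)y_n ⇒ h·k2=z(1+4/9z)y_n
  y_{n+1}/y_n = 1 − 4/15z + 19/15z(1+4/9z) = 1 + z + 76/135z²
  Hence R(z) = 1 + z + 76/135z².

Solve |R(x)|<1 on ℝ⁻.
x=-0.64: |R|=0.5906
R=1: x+76/135x²=0 ⇒ x=−135/76=-1.7763; min R=1−1/(4·76/135)=0.5559>−1
Confirm numerically:
  x=-1.738: |R|=0.96251 <1
  x=-1.529: |R|=0.78712 <1
  x=-1.238: |R|=0.62482 <1
  x=-0.830: |R|=0.55783 <1
  x=-2.218: |R|=1.55151 >1
  x=-2.046: |R|=1.31063 >1
  x=-1.844: |R|=1.07026 >1
Interval (-1.7763, 0).

(-1.7763,0); λ=-1 ⇒ h* = (135/76)/1 = 1.7763.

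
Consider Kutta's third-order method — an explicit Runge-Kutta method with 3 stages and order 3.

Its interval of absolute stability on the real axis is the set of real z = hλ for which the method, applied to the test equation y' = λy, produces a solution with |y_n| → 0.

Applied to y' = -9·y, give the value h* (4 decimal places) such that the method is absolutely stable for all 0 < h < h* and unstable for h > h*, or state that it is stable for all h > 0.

(-2.5127,0); λ=-9 ⇒ h* = 0.2792.

Test eqn y'=λy, z=hλ:
  order 3, 3-stage ⇒ R(z)=1+z+z^2/2+z^3/6
  (e.g. R(-1.12)=0.27305, |R|=0.27305)

Find x<0 with |R(x)|<1.
x=-1.12: |R|=0.2730
|R(-2.54)|=1.0454 |R(-1.09)|=0.2882 |R(-1.08)|=0.2932
Bisect:
  x_lo=-3.0073 |R|=2.0182  x_hi=-0.3053 |R|=0.7365
  mid=-1.65629 |R|=0.04193 →hi
  mid=-2.33178 |R|=0.72624 →hi
  mid=-2.66953 |R|=1.27701 →lo
  mid=-2.50065 |R|=0.98023 →hi
  mid=-2.58509 |R|=1.12297 →lo
  mid=-2.54287 |R|=1.05023 →lo
  mid=-2.52176 |R|=1.01489 →lo
  mid=-2.51121 |R|=0.99748 →hi
  mid=-2.51649 |R|=1.00616 →lo
  mid=-2.51385 |R|=1.00181 →lo
  ...
  [-2.51286,-2.51269] ⇒ x*=-2.5127
Interval (-2.5127, 0).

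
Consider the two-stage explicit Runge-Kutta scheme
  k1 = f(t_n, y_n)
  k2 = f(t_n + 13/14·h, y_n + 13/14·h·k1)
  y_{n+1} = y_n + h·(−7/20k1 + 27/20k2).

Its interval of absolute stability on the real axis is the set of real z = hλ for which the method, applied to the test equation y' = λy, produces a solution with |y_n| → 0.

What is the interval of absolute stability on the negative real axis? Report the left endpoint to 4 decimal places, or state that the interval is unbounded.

(-0.7977, 0).

With y'=λy (z=hλ):
  k1=λy_n ⇒ h·k1=z·y_n;  k2=λ(1+13/14z)y_n ⇒ h·k2=z(1+13/14z)y_n
  y_{n+1}/y_n = 1 − 7/20z + 27/20z(1+13/14z) = 1 + z + 351/280z²
  R(z) = 1 + z + 351/280z².

Need |R(x)|<1, x<0.
x=-1.28: |R|=1.7739
R=1: x+351/280x²=0 ⇒ x=−280/351=-0.7977; min R=1−1/(4·351/280)=0.8006>−1
Confirm numerically:
  x=-0.761: |R|=0.96497 <1
  x=-0.458: |R|=0.80495 <1
  x=-0.431: |R|=0.80186 <1
  x=-1.386: |R|=2.02211 >1
  x=-1.171: |R|=1.54795 >1
So |R|<1 on (-0.7977, 0).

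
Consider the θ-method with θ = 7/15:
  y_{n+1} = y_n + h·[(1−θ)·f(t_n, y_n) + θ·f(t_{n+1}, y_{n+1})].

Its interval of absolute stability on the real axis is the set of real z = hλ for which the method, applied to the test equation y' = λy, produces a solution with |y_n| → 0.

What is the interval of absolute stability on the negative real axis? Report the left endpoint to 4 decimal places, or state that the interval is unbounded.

Set f=λy, z=hλ:
  y_{n+1} = y_n + z·[8/15·y_n + 7/15·y_{n+1}] ⇒ (1 − 7/15z)y_{n+1} = (1 + 8/15z)y_n
  so R(z) = (1 + 8/15z)/(1 − 7/15z).

Solve |R(x)|<1 on ℝ⁻.
x=-0.83: |R|=0.4017
R=−1: 1+8/15x = −1+7/15x ⇒ -1/15x=2 ⇒ x=2/(-1/15)=-30.0000
Confirm numerically:
  x=-25.033: |R|=0.97389 <1
  x=-20.292: |R|=0.93818 <1
  x=-14.763: |R|=0.87124 <1
  x=-13.620: |R|=0.85155 <1
  x=-30.514: |R|=1.00225 >1
  x=-30.036: |R|=1.00016 >1
Interval (-30.0000, 0).

(-30.0000, 0).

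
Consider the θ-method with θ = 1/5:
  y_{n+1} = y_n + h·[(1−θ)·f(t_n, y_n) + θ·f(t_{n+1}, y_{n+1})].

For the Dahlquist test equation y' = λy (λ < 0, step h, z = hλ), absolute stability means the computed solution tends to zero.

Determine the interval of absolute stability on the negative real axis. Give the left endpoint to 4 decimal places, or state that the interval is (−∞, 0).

(-3.3333, 0).

On y'=λy, z=hλ:
  y_{n+1} = y_n + z·[4/5·y_n + 1/5·y_{n+1}] ⇒ (1 − 1/5z)y_{n+1} = (1 + 4/5z)y_n
  ⇒ R(z) = (1 + 4/5z)/(1 − 1/5z).

Need |R(x)|<1, x<0.
x=-1.78: |R|=0.3127
R=−1: 1+4/5x = −1+1/5x ⇒ -3/5x=2 ⇒ x=2/(-3/5)=-3.3333
Confirm numerically:
  x=-3.154: |R|=0.93402 <1
  x=-2.959: |R|=0.85890 <1
  x=-2.303: |R|=0.57675 <1
  x=-3.689: |R|=1.12280 >1
  x=-3.681: |R|=1.12015 >1
  x=-3.501: |R|=1.05917 >1
Interval (-3.3333, 0).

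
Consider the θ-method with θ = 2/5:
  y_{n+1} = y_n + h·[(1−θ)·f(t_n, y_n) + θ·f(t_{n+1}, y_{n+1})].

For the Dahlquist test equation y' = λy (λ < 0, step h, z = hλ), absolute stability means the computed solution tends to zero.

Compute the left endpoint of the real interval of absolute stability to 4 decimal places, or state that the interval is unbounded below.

z* = -10.0000.

On y'=λy, z=hλ:
  y_{n+1} = y_n + z·[3/5·y_n + 2/5·y_{n+1}] ⇒ (1 − 2/5z)y_{n+1} = (1 + 3/5z)y_n
  ⇒ R(z) = (1 + 3/5z)/(1 − 2/5z).

Boundary: |R(x)|=1, x<0.
x=-0.6: |R|=0.5161
R=−1: 1+3/5x = −1+2/5x ⇒ -1/5x=2 ⇒ x=2/(-1/5)=-10.0000
Confirm numerically:
  x=-8.922: |R|=0.95281 <1
  x=-8.791: |R|=0.94646 <1
  x=-7.101: |R|=0.84903 <1
  x=-10.529: |R|=1.02030 >1
  x=-10.253: |R|=1.00992 >1
  x=-10.217: |R|=1.00853 >1
Interval (-10.0000, 0).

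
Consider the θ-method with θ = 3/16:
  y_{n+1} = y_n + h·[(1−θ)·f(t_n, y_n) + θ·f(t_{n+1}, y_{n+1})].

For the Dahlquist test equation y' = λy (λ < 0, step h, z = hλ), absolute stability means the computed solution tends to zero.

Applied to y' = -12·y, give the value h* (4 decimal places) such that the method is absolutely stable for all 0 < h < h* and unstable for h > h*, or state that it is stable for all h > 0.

(-3.2000,0); λ=-12 ⇒ h* = (16/5)/12 = 0.2667.

Set f=λy, z=hλ:
  y_{n+1} = y_n + z·[13/16·y_n + 3/16·y_{n+1}] ⇒ (1 − 3/16z)y_{n+1} = (1 + 13/16z)y_n
  Hence R(z) = (1 + 13/16z)/(1 − 3/16z).

Boundary: |R(x)|=1, x<0.
x=-1.02: |R|=0.1438
R=−1: 1+13/16x = −1+3/16x ⇒ -5/8x=2 ⇒ x=2/(-5/8)=-3.2000
Confirm numerically:
  x=-2.708: |R|=0.79605 <1
  x=-1.949: |R|=0.42738 <1
  x=-1.673: |R|=0.27351 <1
  x=-3.770: |R|=1.20871 >1
  x=-3.652: |R|=1.16768 >1
Interval (-3.2000, 0).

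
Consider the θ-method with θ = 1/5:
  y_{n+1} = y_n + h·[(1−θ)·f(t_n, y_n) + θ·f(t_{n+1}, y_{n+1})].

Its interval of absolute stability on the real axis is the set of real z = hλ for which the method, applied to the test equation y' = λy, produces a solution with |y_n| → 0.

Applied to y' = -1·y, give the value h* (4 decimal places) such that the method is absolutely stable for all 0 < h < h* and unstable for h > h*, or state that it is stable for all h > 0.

(-3.3333,0); λ=-1 ⇒ h* = (10/3)/1 = 3.3333.

With y'=λy (z=hλ):
  y_{n+1} = y_n + z·[4/5·y_n + 1/5·y_{n+1}] ⇒ (1 − 1/5z)y_{n+1} = (1 + 4/5z)y_n
  Hence R(z) = (1 + 4/5z)/(1 − 1/5z).

Find x<0 with |R(x)|<1.
x=-0.78: |R|=0.3253
R=−1: 1+4/5x = −1+1/5x ⇒ -3/5x=2 ⇒ x=2/(-3/5)=-3.3333
Confirm numerically:
  x=-2.679: |R|=0.74437 <1
  x=-2.482: |R|=0.65865 <1
  x=-2.286: |R|=0.56876 <1
  x=-3.581: |R|=1.08659 >1
  x=-3.510: |R|=1.06228 >1
Interval (-3.3333, 0).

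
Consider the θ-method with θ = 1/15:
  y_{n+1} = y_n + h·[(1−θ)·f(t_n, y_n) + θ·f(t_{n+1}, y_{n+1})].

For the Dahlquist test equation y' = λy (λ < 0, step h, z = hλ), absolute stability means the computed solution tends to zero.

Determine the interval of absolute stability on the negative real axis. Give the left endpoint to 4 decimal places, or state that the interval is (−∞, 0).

With y'=λy (z=hλ):
  y_{n+1} = y_n + z·[14/15·y_n + 1/15·y_{n+1}] ⇒ (1 − 1/15z)y_{n+1} = (1 + 14/15z)y_n
  ⇒ R(z) = (1 + 14/15z)/(1 − 1/15z).

Find x<0 with |R(x)|<1.
x=-1.19: |R|=0.1025
R=−1: 1+14/15x = −1+1/15x ⇒ -13/15x=2 ⇒ x=2/(-13/15)=-2.3077
Confirm numerically:
  x=-1.999: |R|=0.76393 <1
  x=-1.977: |R|=0.74678 <1
  x=-1.451: |R|=0.32302 <1
  x=-2.631: |R|=1.23839 >1
  x=-2.432: |R|=1.09270 >1
So |R|<1 on (-2.3077, 0).

(-2.3077, 0).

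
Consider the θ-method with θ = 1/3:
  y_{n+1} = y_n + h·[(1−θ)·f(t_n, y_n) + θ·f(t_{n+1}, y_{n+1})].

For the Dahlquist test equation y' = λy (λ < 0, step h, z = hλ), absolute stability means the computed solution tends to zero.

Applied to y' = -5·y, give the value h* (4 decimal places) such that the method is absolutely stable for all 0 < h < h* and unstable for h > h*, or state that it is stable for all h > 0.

(-6.0000,0); λ=-5 ⇒ h* = (6)/5 = 1.2000.

Test eqn y'=λy, z=hλ:
  y_{n+1} = y_n + z·[2/3·y_n + 1/3·y_{n+1}] ⇒ (1 − 1/3z)y_{n+1} = (1 + 2/3z)y_n
  R(z) = (1 + 2/3z)/(1 − 1/3z).

Boundary: |R(x)|=1, x<0.
x=-1.03: |R|=0.2333
R=−1: 1+2/3x = −1+1/3x ⇒ -1/3x=2 ⇒ x=2/(-1/3)=-6.0000
Confirm numerically:
  x=-5.550: |R|=0.94737 <1
  x=-5.025: |R|=0.87850 <1
  x=-2.628: |R|=0.40085 <1
  x=-6.477: |R|=1.05033 >1
  x=-6.047: |R|=1.00520 >1
So |R|<1 on (-6.0000, 0).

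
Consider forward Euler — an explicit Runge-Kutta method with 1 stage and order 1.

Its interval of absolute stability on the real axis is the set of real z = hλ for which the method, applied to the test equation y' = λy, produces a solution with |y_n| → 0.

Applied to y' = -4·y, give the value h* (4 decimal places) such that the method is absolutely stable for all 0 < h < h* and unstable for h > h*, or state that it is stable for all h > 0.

With y'=λy (z=hλ):
  order 1, 1-stage ⇒ R(z)=1+z
  (e.g. R(-0.33)=0.67000, |R|=0.67000)

Find x<0 with |R(x)|<1.
x=-0.33: |R|=0.6700
|R(-2.39)|=1.3900 |R(-2.15)|=1.1500 |R(-1.25)|=0.2500
Bisect:
  x_lo=-2.8988 |R|=1.8988  x_hi=-0.0899 |R|=0.9101
  mid=-1.49437 |R|=0.49437 →hi
  mid=-2.19660 |R|=1.19660 →lo
  mid=-1.84549 |R|=0.84549 →hi
  mid=-2.02105 |R|=1.02105 →lo
  mid=-1.93327 |R|=0.93327 →hi
  mid=-1.97716 |R|=0.97716 →hi
  mid=-1.99910 |R|=0.99910 →hi
  mid=-2.01007 |R|=1.01007 →lo
  ...
  [-2.00013,-1.99996] ⇒ x*=-2.0000
Stable set (-2.0000, 0).

(-2.0000,0); λ=-4 ⇒ h* = 0.5000.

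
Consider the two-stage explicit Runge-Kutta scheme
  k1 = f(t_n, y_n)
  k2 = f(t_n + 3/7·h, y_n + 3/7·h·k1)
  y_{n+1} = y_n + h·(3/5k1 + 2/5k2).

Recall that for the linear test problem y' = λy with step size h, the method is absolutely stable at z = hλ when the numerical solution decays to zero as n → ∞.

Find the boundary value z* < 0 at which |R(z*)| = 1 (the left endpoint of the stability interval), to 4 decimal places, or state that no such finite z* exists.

On y'=λy, z=hλ:
  k1=λy_n ⇒ h·k1=z·y_n;  k2=λ(1+3/7z)y_n ⇒ h·k2=z(1+3/7z)y_n
  y_{n+1}/y_n = 1 + 3/5z + 2/5z(1+3/7z) = 1 + z + 6/35z²
  so R(z) = 1 + z + 6/35z².

Solve |R(x)|<1 on ℝ⁻.
x=-0.55: |R|=0.5019
R=1: x+6/35x²=0 ⇒ x=−35/6=-5.8333; min R=1−1/(4·6/35)=-0.4583>−1
Confirm numerically:
  x=-5.133: |R|=0.38375 <1
  x=-4.752: |R|=0.11911 <1
  x=-4.100: |R|=0.21829 <1
  x=-2.839: |R|=0.45730 <1
  x=-6.394: |R|=1.61455 >1
  x=-6.128: |R|=1.30955 >1
  x=-5.862: |R|=1.02881 >1
Stable set (-5.8333, 0).

z* = -5.8333.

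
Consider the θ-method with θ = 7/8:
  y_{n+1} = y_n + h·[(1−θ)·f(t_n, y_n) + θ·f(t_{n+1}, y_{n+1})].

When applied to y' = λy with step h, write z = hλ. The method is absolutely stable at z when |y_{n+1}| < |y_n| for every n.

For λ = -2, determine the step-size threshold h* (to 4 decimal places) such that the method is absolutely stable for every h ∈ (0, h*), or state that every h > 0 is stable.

On y'=λy, z=hλ:
  y_{n+1} = y_n + z·[1/8·y_n + 7/8·y_{n+1}] ⇒ (1 − 7/8z)y_{n+1} = (1 + 1/8z)y_n
  Hence R(z) = (1 + 1/8z)/(1 − 7/8z).

Need |R(x)|<1, x<0.
x=-1.17: |R|=0.4219
x=-2: |R|=0.2727
x=-10: |R|=0.0256
x=-100: |R|=0.1299
θ=7/8≥1/2 ⇒ |1+1/8x|<|1−7/8x| ∀x<0 ⇒ stable on all of ℝ⁻.

(−∞, 0) — no finite endpoint. Any h>0 works for λ=-2.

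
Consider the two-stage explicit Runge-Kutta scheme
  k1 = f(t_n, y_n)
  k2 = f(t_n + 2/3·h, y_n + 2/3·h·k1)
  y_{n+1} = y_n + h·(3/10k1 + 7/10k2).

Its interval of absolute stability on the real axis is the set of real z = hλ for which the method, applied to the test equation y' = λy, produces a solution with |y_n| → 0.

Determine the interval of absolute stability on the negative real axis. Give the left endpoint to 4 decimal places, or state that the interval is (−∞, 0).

Set f=λy, z=hλ:
  k1=λy_n ⇒ h·k1=z·y_n;  k2=λ(1+2/3z)y_n ⇒ h·k2=z(1+2/3z)y_n
  y_{n+1}/y_n = 1 + 3/10z + 7/10z(1+2/3z) = 1 + z + 7/15z²
  Hence R(z) = 1 + z + 7/15z².

Need |R(x)|<1, x<0.
x=-0.75: |R|=0.5125
R=1: x+7/15x²=0 ⇒ x=−15/7=-2.1429; min R=1−1/(4·7/15)=0.4643>−1
Confirm numerically:
  x=-2.016: |R|=0.88065 <1
  x=-1.594: |R|=0.59172 <1
  x=-1.146: |R|=0.46688 <1
  x=-2.664: |R|=1.64788 >1
  x=-2.173: |R|=1.03057 >1
Stable set (-2.1429, 0).

(-2.1429, 0).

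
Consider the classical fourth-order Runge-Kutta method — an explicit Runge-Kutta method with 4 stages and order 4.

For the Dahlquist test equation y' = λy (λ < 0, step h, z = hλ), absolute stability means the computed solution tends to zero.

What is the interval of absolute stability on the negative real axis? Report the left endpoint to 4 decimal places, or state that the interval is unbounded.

(-2.7853, 0).

Test eqn y'=λy, z=hλ:
  order 4, 4-stage ⇒ R(z)=1+z+z^2/2+z^3/6+z^4/24
  (e.g. R(-0.82)=0.44314, |R|=0.44314)

Solve |R(x)|<1 on ℝ⁻.
x=-0.82: |R|=0.4431
|R(-2.66)|=0.8270 |R(-2.14)|=0.3903 |R(-1.16)|=0.3281
Bisect:
  x_lo=-3.4286 |R|=2.4896  x_hi=-0.0724 |R|=0.9301
  mid=-1.75054 |R|=0.27887 →hi
  mid=-2.58958 |R|=0.74285 →hi
  mid=-3.00910 |R|=1.39331 →lo
  mid=-2.79934 |R|=1.02139 →lo
  mid=-2.69446 |R|=0.87147 →hi
  mid=-2.74690 |R|=0.94364 →hi
  mid=-2.77312 |R|=0.98180 →hi
  mid=-2.78623 |R|=1.00141 →lo
  mid=-2.77968 |R|=0.99156 →hi
  mid=-2.78295 |R|=0.99648 →hi
  ...
  [-2.78541,-2.78521] ⇒ x*=-2.7853
So |R|<1 on (-2.7853, 0).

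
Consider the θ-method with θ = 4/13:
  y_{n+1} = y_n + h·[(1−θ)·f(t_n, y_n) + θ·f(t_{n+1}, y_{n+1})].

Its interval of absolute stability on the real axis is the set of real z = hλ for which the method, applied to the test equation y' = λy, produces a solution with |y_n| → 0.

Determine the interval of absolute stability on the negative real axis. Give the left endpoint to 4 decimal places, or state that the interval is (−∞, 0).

On y'=λy, z=hλ:
  y_{n+1} = y_n + z·[9/13·y_n + 4/13·y_{n+1}] ⇒ (1 − 4/13z)y_{n+1} = (1 + 9/13z)y_n
  ⇒ R(z) = (1 + 9/13z)/(1 − 4/13z).

Need |R(x)|<1, x<0.
x=-0.58: |R|=0.5078
R=−1: 1+9/13x = −1+4/13x ⇒ -5/13x=2 ⇒ x=2/(-5/13)=-5.2000
Confirm numerically:
  x=-5.044: |R|=0.97649 <1
  x=-5.041: |R|=0.97603 <1
  x=-4.811: |R|=0.93968 <1
  x=-4.526: |R|=0.89165 <1
  x=-5.461: |R|=1.03745 >1
  x=-5.392: |R|=1.02777 >1
Stable set (-5.2000, 0).

z∈(-5.2000,0).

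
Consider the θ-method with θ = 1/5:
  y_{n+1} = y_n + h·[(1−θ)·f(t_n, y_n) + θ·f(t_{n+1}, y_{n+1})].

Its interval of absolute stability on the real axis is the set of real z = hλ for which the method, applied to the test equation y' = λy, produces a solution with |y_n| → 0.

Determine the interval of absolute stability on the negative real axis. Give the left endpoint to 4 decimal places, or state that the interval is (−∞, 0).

On y'=λy, z=hλ:
  y_{n+1} = y_n + z·[4/5·y_n + 1/5·y_{n+1}] ⇒ (1 − 1/5z)y_{n+1} = (1 + 4/5z)y_n
  R(z) = (1 + 4/5z)/(1 − 1/5z).

Solve |R(x)|<1 on ℝ⁻.
x=-1.72: |R|=0.2798
R=−1: 1+4/5x = −1+1/5x ⇒ -3/5x=2 ⇒ x=2/(-3/5)=-3.3333
Confirm numerically:
  x=-2.656: |R|=0.73459 <1
  x=-2.173: |R|=0.51471 <1
  x=-1.397: |R|=0.09192 <1
  x=-3.843: |R|=1.17291 >1
  x=-3.761: |R|=1.14644 >1
  x=-3.568: |R|=1.08217 >1
Stable set (-3.3333, 0).

z∈(-3.3333,0).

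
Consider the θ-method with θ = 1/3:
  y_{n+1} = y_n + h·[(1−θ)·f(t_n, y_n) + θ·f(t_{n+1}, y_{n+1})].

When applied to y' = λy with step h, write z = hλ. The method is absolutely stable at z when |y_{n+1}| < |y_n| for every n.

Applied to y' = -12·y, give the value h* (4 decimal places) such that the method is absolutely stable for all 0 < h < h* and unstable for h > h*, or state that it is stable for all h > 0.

On y'=λy, z=hλ:
  y_{n+1} = y_n + z·[2/3·y_n + 1/3·y_{n+1}] ⇒ (1 − 1/3z)y_{n+1} = (1 + 2/3z)y_n
  R(z) = (1 + 2/3z)/(1 − 1/3z).

Boundary: |R(x)|=1, x<0.
x=-1.32: |R|=0.0833
R=−1: 1+2/3x = −1+1/3x ⇒ -1/3x=2 ⇒ x=2/(-1/3)=-6.0000
Confirm numerically:
  x=-5.697: |R|=0.96516 <1
  x=-4.626: |R|=0.81983 <1
  x=-4.280: |R|=0.76374 <1
  x=-3.985: |R|=0.71152 <1
  x=-6.538: |R|=1.05641 >1
  x=-6.260: |R|=1.02808 >1
Interval (-6.0000, 0).

(-6.0000,0); λ=-12 ⇒ h* = (6)/12 = 0.5000.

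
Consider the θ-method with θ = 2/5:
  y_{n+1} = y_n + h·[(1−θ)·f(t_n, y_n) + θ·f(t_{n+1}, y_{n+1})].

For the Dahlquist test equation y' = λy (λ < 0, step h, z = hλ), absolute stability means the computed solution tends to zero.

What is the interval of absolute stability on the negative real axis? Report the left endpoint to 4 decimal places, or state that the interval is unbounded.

(-10.0000, 0).

Test eqn y'=λy, z=hλ:
  y_{n+1} = y_n + z·[3/5·y_n + 2/5·y_{n+1}] ⇒ (1 − 2/5z)y_{n+1} = (1 + 3/5z)y_n
  so R(z) = (1 + 3/5z)/(1 − 2/5z).

Need |R(x)|<1, x<0.
x=-1.75: |R|=0.0294
R=−1: 1+3/5x = −1+2/5x ⇒ -1/5x=2 ⇒ x=2/(-1/5)=-10.0000
Confirm numerically:
  x=-9.603: |R|=0.98360 <1
  x=-8.937: |R|=0.95353 <1
  x=-7.656: |R|=0.88460 <1
  x=-10.520: |R|=1.01997 >1
  x=-10.519: |R|=1.01993 >1
  x=-10.199: |R|=1.00784 >1
So |R|<1 on (-10.0000, 0).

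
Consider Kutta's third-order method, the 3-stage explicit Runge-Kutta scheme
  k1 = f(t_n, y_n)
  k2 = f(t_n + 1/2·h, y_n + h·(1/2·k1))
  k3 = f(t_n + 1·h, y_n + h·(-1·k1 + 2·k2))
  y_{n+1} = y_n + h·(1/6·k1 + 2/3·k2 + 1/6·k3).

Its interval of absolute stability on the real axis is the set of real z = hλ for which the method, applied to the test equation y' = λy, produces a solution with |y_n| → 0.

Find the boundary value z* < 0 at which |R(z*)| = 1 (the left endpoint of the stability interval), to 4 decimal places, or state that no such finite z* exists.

z* = -2.5127.

Test eqn y'=λy, z=hλ:
  order 3, 3-stage ⇒ R(z)=1+z+z^2/2+z^3/6
  (e.g. R(-0.89)=0.38856, |R|=0.38856)

Boundary: |R(x)|=1, x<0.
x=-0.89: |R|=0.3886
|R(-2.37)|=0.7802 |R(-1.71)|=0.0813 |R(-1)|=0.3333
Bisect:
  x_lo=-3.3534 |R|=3.0157  x_hi=-0.3628 |R|=0.6951
  mid=-1.85808 |R|=0.20100 →hi
  mid=-2.60574 |R|=1.15957 →lo
  mid=-2.23191 |R|=0.59421 →hi
  mid=-2.41882 |R|=0.85210 →hi
  mid=-2.51228 |R|=0.99923 →hi
  mid=-2.55901 |R|=1.07770 →lo
  mid=-2.53564 |R|=1.03805 →lo
  ...
  [-2.51283,-2.51264] ⇒ x*=-2.5127
Interval (-2.5127, 0).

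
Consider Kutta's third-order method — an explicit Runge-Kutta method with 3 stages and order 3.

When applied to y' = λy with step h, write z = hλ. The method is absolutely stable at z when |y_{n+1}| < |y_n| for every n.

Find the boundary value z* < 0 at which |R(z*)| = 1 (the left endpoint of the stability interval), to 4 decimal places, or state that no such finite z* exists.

On y'=λy, z=hλ:
  order 3, 3-stage ⇒ R(z)=1+z+z^2/2+z^3/6
  (e.g. R(-0.9)=0.38350, |R|=0.38350)

Boundary: |R(x)|=1, x<0.
x=-0.9: |R|=0.3835
|R(-2.88)|=1.7141 |R(-2.29)|=0.6694 |R(-0.74)|=0.4663
Bisect:
  x_lo=-3.0004 |R|=2.0009  x_hi=-0.2796 |R|=0.7558
  mid=-1.63999 |R|=0.03035 →hi
  mid=-2.32017 |R|=0.71023 →hi
  mid=-2.66027 |R|=1.25955 →lo
  mid=-2.49022 |R|=0.96335 →hi
  mid=-2.57524 |R|=1.10575 →lo
  mid=-2.53273 |R|=1.03316 →lo
  mid=-2.51148 |R|=0.99791 →hi
  mid=-2.52210 |R|=1.01545 →lo
  ...
  [-2.51280,-2.51264] ⇒ x*=-2.5127
Interval (-2.5127, 0).

left endpoint -2.5127.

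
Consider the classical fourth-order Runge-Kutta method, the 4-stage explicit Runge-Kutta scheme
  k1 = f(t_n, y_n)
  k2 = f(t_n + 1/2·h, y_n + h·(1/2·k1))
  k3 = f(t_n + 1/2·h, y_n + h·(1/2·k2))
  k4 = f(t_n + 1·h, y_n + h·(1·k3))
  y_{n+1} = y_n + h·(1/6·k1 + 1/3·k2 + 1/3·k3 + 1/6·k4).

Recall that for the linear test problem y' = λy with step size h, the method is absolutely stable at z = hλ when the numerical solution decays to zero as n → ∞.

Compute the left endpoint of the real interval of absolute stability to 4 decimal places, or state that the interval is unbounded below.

left endpoint -2.7853.

Test eqn y'=λy, z=hλ:
  order 4, 4-stage ⇒ R(z)=1+z+z^2/2+z^3/6+z^4/24
  (e.g. R(-0.91)=0.40703, |R|=0.40703)

Solve |R(x)|<1 on ℝ⁻.
x=-0.91: |R|=0.4070
|R(-1.36)|=0.2881 |R(-1.22)|=0.3139 |R(-1.12)|=0.3386
Bisect:
  x_lo=-3.3551 |R|=2.2585  x_hi=-0.3868 |R|=0.6793
  mid=-1.87098 |R|=0.29830 →hi
  mid=-2.61306 |R|=0.76990 →hi
  mid=-2.98410 |R|=1.34352 →lo
  mid=-2.79858 |R|=1.02022 →lo
  mid=-2.70582 |R|=0.88664 →hi
  mid=-2.75220 |R|=0.95124 →hi
  mid=-2.77539 |R|=0.98517 →hi
  mid=-2.78699 |R|=1.00256 →lo
  mid=-2.78119 |R|=0.99383 →hi
  mid=-2.78409 |R|=0.99818 →hi
  ...
  [-2.78536,-2.78517] ⇒ x*=-2.7853
Interval (-2.7853, 0).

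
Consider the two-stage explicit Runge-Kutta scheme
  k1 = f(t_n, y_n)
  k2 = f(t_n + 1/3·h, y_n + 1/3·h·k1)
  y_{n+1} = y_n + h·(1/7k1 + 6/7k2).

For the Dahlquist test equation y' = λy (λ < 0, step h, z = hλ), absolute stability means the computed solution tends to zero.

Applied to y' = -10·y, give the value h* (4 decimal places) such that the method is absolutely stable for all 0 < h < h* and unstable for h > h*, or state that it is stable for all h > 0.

Test eqn y'=λy, z=hλ:
  k1=λy_n ⇒ h·k1=z·y_n;  k2=λ(1+1/3z)y_n ⇒ h·k2=z(1+1/3z)y_n
  y_{n+1}/y_n = 1 + 1/7z + 6/7z(1+1/3z) = 1 + z + 2/7z²
  R(z) = 1 + z + 2/7z².

Boundary: |R(x)|=1, x<0.
x=-0.62: |R|=0.4898
R=1: x+2/7x²=0 ⇒ x=−7/2=-3.5000; min R=1−1/(4·2/7)=0.1250>−1
Confirm numerically:
  x=-2.602: |R|=0.33240 <1
  x=-2.360: |R|=0.23131 <1
  x=-2.126: |R|=0.16539 <1
  x=-3.707: |R|=1.21924 >1
  x=-3.675: |R|=1.18375 >1
  x=-3.665: |R|=1.17278 >1
So |R|<1 on (-3.5000, 0).

(-3.5000,0); λ=-10 ⇒ h* = (7/2)/10 = 0.3500.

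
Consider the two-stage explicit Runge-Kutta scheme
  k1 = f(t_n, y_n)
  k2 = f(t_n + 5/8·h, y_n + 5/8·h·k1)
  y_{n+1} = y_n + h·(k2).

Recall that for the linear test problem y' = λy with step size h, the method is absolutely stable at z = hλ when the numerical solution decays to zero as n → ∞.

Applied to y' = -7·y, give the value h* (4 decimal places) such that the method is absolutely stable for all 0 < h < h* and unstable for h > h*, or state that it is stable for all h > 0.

(-1.6000,0); λ=-7 ⇒ h* = (8/5)/7 = 0.2286.

Test eqn y'=λy, z=hλ:
  k1=λy_n ⇒ h·k1=z·y_n;  k2=λ(1+5/8z)y_n ⇒ h·k2=z(1+5/8z)y_n
  y_{n+1}/y_n = 1 + z(1+5/8z) = 1 + z + 5/8z²
  ⇒ R(z) = 1 + z + 5/8z².

Boundary: |R(x)|=1, x<0.
x=-1.46: |R|=0.8722
R=1: x+5/8x²=0 ⇒ x=−8/5=-1.6000; min R=1−1/(4·5/8)=0.6000>−1
Confirm numerically:
  x=-1.478: |R|=0.88730 <1
  x=-1.148: |R|=0.67569 <1
  x=-1.048: |R|=0.63844 <1
  x=-0.831: |R|=0.60060 <1
  x=-1.754: |R|=1.16882 >1
  x=-1.691: |R|=1.09618 >1
  x=-1.664: |R|=1.06656 >1
Interval (-1.6000, 0).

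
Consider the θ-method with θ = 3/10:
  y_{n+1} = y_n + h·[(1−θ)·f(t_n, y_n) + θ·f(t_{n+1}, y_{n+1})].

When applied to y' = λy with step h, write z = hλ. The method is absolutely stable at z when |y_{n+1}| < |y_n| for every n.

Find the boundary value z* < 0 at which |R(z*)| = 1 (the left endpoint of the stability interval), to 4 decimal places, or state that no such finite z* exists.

With y'=λy (z=hλ):
  y_{n+1} = y_n + z·[7/10·y_n + 3/10·y_{n+1}] ⇒ (1 − 3/10z)y_{n+1} = (1 + 7/10z)y_n
  ⇒ R(z) = (1 + 7/10z)/(1 − 3/10z).

Solve |R(x)|<1 on ℝ⁻.
x=-1.33: |R|=0.0493
R=−1: 1+7/10x = −1+3/10x ⇒ -2/5x=2 ⇒ x=2/(-2/5)=-5.0000
Confirm numerically:
  x=-4.148: |R|=0.84816 <1
  x=-4.107: |R|=0.83997 <1
  x=-2.672: |R|=0.48313 <1
  x=-2.225: |R|=0.33433 <1
  x=-5.521: |R|=1.07845 >1
  x=-5.427: |R|=1.06499 >1
  x=-5.207: |R|=1.03232 >1
Stable set (-5.0000, 0).

z* = -5.0000.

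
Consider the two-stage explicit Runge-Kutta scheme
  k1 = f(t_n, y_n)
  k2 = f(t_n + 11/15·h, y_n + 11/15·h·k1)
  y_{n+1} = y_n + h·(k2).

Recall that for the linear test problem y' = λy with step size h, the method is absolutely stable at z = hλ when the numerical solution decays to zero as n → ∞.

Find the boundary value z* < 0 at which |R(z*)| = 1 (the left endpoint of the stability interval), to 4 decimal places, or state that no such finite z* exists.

With y'=λy (z=hλ):
  k1=λy_n ⇒ h·k1=z·y_n;  k2=λ(1+11/15z)y_n ⇒ h·k2=z(1+11/15z)y_n
  y_{n+1}/y_n = 1 + z(1+11/15z) = 1 + z + 11/15z²
  Hence R(z) = 1 + z + 11/15z².

Need |R(x)|<1, x<0.
x=-0.69: |R|=0.6591
R=1: x+11/15x²=0 ⇒ x=−15/11=-1.3636; min R=1−1/(4·11/15)=0.6591>−1
Confirm numerically:
  x=-1.207: |R|=0.86136 <1
  x=-1.059: |R|=0.76342 <1
  x=-0.832: |R|=0.67563 <1
  x=-0.546: |R|=0.67262 <1
  x=-1.922: |R|=1.78699 >1
  x=-1.738: |R|=1.47714 >1
Interval (-1.3636, 0).

z* = -1.3636.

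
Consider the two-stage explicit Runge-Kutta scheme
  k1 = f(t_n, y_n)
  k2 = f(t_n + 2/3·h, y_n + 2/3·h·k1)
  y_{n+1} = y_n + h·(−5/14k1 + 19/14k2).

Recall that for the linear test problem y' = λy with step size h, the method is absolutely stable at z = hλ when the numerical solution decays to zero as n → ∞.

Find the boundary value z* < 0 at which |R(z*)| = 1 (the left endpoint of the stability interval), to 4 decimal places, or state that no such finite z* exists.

On y'=λy, z=hλ:
  k1=λy_n ⇒ h·k1=z·y_n;  k2=λ(1+2/3z)y_n ⇒ h·k2=z(1+2/3z)y_n
  y_{n+1}/y_n = 1 − 5/14z + 19/14z(1+2/3z) = 1 + z + 19/21z²
  so R(z) = 1 + z + 19/21z².

Find x<0 with |R(x)|<1.
x=-1.54: |R|=1.6057
R=1: x+19/21x²=0 ⇒ x=−21/19=-1.1053; min R=1−1/(4·19/21)=0.7237>−1
Confirm numerically:
  x=-0.809: |R|=0.78315 <1
  x=-0.741: |R|=0.75579 <1
  x=-0.500: |R|=0.72619 <1
  x=-1.520: |R|=1.57036 >1
  x=-1.419: |R|=1.40279 >1
  x=-1.148: |R|=1.04439 >1
Interval (-1.1053, 0).

z* = -1.1053.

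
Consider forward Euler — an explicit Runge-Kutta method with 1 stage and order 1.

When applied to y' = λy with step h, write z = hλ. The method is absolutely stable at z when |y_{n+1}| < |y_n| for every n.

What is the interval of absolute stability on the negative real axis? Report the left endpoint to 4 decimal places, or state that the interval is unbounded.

(-2.0000, 0).

On y'=λy, z=hλ:
  order 1, 1-stage ⇒ R(z)=1+z
  (e.g. R(-1.4)=-0.40000, |R|=0.40000)

Find x<0 with |R(x)|<1.
x=-1.4: |R|=0.4000
|R(-1.99)|=0.9900 |R(-0.9)|=0.1000 |R(-0.78)|=0.2200
Bisect:
  x_lo=-2.8241 |R|=1.8241  x_hi=-0.3402 |R|=0.6598
  mid=-1.58213 |R|=0.58213 →hi
  mid=-2.20310 |R|=1.20310 →lo
  mid=-1.89261 |R|=0.89261 →hi
  mid=-2.04786 |R|=1.04786 →lo
  mid=-1.97023 |R|=0.97023 →hi
  mid=-2.00904 |R|=1.00904 →lo
  mid=-1.98964 |R|=0.98964 →hi
  mid=-1.99934 |R|=0.99934 →hi
  mid=-2.00419 |R|=1.00419 →lo
  ...
  [-2.00010,-1.99995] ⇒ x*=-2.0000
Stable set (-2.0000, 0).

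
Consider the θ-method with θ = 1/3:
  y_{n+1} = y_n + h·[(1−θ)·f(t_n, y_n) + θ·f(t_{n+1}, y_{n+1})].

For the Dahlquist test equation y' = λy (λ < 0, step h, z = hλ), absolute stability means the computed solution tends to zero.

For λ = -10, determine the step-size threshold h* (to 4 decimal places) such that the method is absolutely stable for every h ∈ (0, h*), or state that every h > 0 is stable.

Test eqn y'=λy, z=hλ:
  y_{n+1} = y_n + z·[2/3·y_n + 1/3·y_{n+1}] ⇒ (1 − 1/3z)y_{n+1} = (1 + 2/3z)y_n
  so R(z) = (1 + 2/3z)/(1 − 1/3z).

Find x<0 with |R(x)|<1.
x=-0.83: |R|=0.3499
R=−1: 1+2/3x = −1+1/3x ⇒ -1/3x=2 ⇒ x=2/(-1/3)=-6.0000
Confirm numerically:
  x=-5.919: |R|=0.99092 <1
  x=-5.573: |R|=0.95019 <1
  x=-4.807: |R|=0.84719 <1
  x=-4.162: |R|=0.74337 <1
  x=-6.425: |R|=1.04509 >1
  x=-6.189: |R|=1.02057 >1
  x=-6.038: |R|=1.00420 >1
So |R|<1 on (-6.0000, 0).

(-6.0000,0); λ=-10 ⇒ h* = (6)/10 = 0.6000.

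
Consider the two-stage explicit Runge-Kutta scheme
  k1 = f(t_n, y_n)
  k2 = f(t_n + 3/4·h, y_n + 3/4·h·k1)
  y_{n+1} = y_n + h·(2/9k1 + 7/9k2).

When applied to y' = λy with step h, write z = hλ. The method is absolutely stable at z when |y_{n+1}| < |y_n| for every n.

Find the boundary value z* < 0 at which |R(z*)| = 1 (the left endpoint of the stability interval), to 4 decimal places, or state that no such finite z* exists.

With y'=λy (z=hλ):
  k1=λy_n ⇒ h·k1=z·y_n;  k2=λ(1+3/4z)y_n ⇒ h·k2=z(1+3/4z)y_n
  y_{n+1}/y_n = 1 + 2/9z + 7/9z(1+3/4z) = 1 + z + 7/12z²
  so R(z) = 1 + z + 7/12z².

Find x<0 with |R(x)|<1.
x=-0.84: |R|=0.5716
R=1: x+7/12x²=0 ⇒ x=−12/7=-1.7143; min R=1−1/(4·7/12)=0.5714>−1
Confirm numerically:
  x=-1.649: |R|=0.93720 <1
  x=-1.358: |R|=0.71776 <1
  x=-1.014: |R|=0.58578 <1
  x=-0.810: |R|=0.57273 <1
  x=-2.246: |R|=1.69663 >1
  x=-1.935: |R|=1.24913 >1
  x=-1.928: |R|=1.24036 >1
Stable set (-1.7143, 0).

left endpoint -1.7143.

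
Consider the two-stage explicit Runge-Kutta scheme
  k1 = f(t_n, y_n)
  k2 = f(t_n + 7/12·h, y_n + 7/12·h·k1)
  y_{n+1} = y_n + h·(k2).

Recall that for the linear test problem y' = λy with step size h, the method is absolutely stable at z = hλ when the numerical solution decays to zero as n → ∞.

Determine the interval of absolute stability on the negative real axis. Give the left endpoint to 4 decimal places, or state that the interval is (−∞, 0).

(-1.7143, 0).

Set f=λy, z=hλ:
  k1=λy_n ⇒ h·k1=z·y_n;  k2=λ(1+7/12z)y_n ⇒ h·k2=z(1+7/12z)y_n
  y_{n+1}/y_n = 1 + z(1+7/12z) = 1 + z + 7/12z²
  ⇒ R(z) = 1 + z + 7/12z².

Solve |R(x)|<1 on ℝ⁻.
x=-0.33: |R|=0.7335
R=1: x+7/12x²=0 ⇒ x=−12/7=-1.7143; min R=1−1/(4·7/12)=0.5714>−1
Confirm numerically:
  x=-1.414: |R|=0.75231 <1
  x=-1.400: |R|=0.74333 <1
  x=-1.207: |R|=0.64283 <1
  x=-0.687: |R|=0.58832 <1
  x=-2.042: |R|=1.39036 >1
  x=-1.851: |R|=1.14762 >1
Interval (-1.7143, 0).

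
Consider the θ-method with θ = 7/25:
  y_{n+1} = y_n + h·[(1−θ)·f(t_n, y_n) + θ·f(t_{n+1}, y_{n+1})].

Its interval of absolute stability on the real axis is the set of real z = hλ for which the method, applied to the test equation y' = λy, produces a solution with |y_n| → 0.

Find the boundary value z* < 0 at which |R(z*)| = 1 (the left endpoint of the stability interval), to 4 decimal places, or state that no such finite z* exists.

z* = -4.5455.

With y'=λy (z=hλ):
  y_{n+1} = y_n + z·[18/25·y_n + 7/25·y_{n+1}] ⇒ (1 − 7/25z)y_{n+1} = (1 + 18/25z)y_n
  R(z) = (1 + 18/25z)/(1 − 7/25z).

Solve |R(x)|<1 on ℝ⁻.
x=-1.55: |R|=0.0809
R=−1: 1+18/25x = −1+7/25x ⇒ -11/25x=2 ⇒ x=2/(-11/25)=-4.5455
Confirm numerically:
  x=-3.604: |R|=0.79382 <1
  x=-2.946: |R|=0.61435 <1
  x=-2.240: |R|=0.37660 <1
  x=-4.759: |R|=1.04028 >1
  x=-4.713: |R|=1.03178 >1
  x=-4.632: |R|=1.01658 >1
So |R|<1 on (-4.5455, 0).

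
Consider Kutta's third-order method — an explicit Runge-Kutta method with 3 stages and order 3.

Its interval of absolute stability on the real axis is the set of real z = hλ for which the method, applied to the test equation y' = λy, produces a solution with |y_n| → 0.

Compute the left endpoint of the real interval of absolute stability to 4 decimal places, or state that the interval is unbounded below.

left endpoint -2.5127.

On y'=λy, z=hλ:
  order 3, 3-stage ⇒ R(z)=1+z+z^2/2+z^3/6
  (e.g. R(-1.32)=0.16787, |R|=0.16787)

Boundary: |R(x)|=1, x<0.
x=-1.32: |R|=0.1679
|R(-2.48)|=0.9470 |R(-1.03)|=0.3183 |R(-0.72)|=0.4770
Bisect:
  x_lo=-3.3857 |R|=3.1226  x_hi=-0.0643 |R|=0.9377
  mid=-1.72501 |R|=0.09269 →hi
  mid=-2.55536 |R|=1.07145 →lo
  mid=-2.14018 |R|=0.48380 →hi
  mid=-2.34777 |R|=0.74859 →hi
  mid=-2.45156 |R|=0.90220 →hi
  mid=-2.50346 |R|=0.98480 →hi
  mid=-2.52941 |R|=1.02761 →lo
  mid=-2.51643 |R|=1.00608 →lo
  mid=-2.50995 |R|=0.99540 →hi
  mid=-2.51319 |R|=1.00073 →lo
  ...
  [-2.51279,-2.51258] ⇒ x*=-2.5127
So |R|<1 on (-2.5127, 0).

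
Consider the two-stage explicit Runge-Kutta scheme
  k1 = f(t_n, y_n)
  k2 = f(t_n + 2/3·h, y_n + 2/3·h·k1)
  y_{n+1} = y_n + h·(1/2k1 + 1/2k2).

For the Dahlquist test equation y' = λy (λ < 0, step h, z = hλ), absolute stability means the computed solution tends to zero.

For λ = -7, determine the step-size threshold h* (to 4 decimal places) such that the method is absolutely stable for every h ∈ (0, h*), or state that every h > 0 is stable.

With y'=λy (z=hλ):
  k1=λy_n ⇒ h·k1=z·y_n;  k2=λ(1+2/3z)y_n ⇒ h·k2=z(1+2/3z)y_n
  y_{n+1}/y_n = 1 + 1/2z + 1/2z(1+2/3z) = 1 + z + 1/3z²
  R(z) = 1 + z + 1/3z².

Solve |R(x)|<1 on ℝ⁻.
x=-1.6: |R|=0.2533
R=1: x+1/3x²=0 ⇒ x=−3=-3.0000; min R=1−1/(4·1/3)=0.2500>−1
Confirm numerically:
  x=-2.887: |R|=0.89126 <1
  x=-2.656: |R|=0.69545 <1
  x=-2.398: |R|=0.51880 <1
  x=-1.760: |R|=0.27253 <1
  x=-3.551: |R|=1.65220 >1
  x=-3.546: |R|=1.64537 >1
  x=-3.311: |R|=1.34324 >1
Stable set (-3.0000, 0).

(-3.0000,0); λ=-7 ⇒ h* = (3)/7 = 0.4286.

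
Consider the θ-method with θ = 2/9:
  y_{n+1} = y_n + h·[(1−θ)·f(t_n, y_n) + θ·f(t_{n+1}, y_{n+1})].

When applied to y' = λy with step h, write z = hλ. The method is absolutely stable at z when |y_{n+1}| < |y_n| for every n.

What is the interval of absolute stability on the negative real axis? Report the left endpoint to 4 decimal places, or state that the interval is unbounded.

With y'=λy (z=hλ):
  y_{n+1} = y_n + z·[7/9·y_n + 2/9·y_{n+1}] ⇒ (1 − 2/9z)y_{n+1} = (1 + 7/9z)y_n
  Hence R(z) = (1 + 7/9z)/(1 − 2/9z).

Find x<0 with |R(x)|<1.
x=-1.61: |R|=0.1858
R=−1: 1+7/9x = −1+2/9x ⇒ -5/9x=2 ⇒ x=2/(-5/9)=-3.6000
Confirm numerically:
  x=-2.994: |R|=0.79784 <1
  x=-2.459: |R|=0.59010 <1
  x=-2.144: |R|=0.45214 <1
  x=-1.621: |R|=0.19172 <1
  x=-3.766: |R|=1.05021 >1
  x=-3.761: |R|=1.04872 >1
  x=-3.706: |R|=1.03229 >1
Interval (-3.6000, 0).

(-3.6000, 0).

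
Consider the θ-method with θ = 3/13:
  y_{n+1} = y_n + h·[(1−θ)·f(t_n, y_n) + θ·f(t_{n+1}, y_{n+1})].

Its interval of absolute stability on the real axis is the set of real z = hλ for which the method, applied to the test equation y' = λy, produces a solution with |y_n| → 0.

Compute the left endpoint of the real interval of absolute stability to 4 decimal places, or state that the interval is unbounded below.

On y'=λy, z=hλ:
  y_{n+1} = y_n + z·[10/13·y_n + 3/13·y_{n+1}] ⇒ (1 − 3/13z)y_{n+1} = (1 + 10/13z)y_n
  so R(z) = (1 + 10/13z)/(1 − 3/13z).

Boundary: |R(x)|=1, x<0.
x=-1.07: |R|=0.1419
R=−1: 1+10/13x = −1+3/13x ⇒ -7/13x=2 ⇒ x=2/(-7/13)=-3.7143
Confirm numerically:
  x=-3.374: |R|=0.89698 <1
  x=-2.312: |R|=0.50762 <1
  x=-2.250: |R|=0.48101 <1
  x=-4.006: |R|=1.08162 >1
  x=-3.784: |R|=1.02004 >1
  x=-3.752: |R|=1.01088 >1
Interval (-3.7143, 0).

left endpoint -3.7143.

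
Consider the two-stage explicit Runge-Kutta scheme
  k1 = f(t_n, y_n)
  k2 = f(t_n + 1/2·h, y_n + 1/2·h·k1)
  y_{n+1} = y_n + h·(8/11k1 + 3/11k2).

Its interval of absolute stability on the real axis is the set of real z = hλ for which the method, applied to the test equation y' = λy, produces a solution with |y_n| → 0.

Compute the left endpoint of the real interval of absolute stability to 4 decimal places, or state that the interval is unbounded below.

With y'=λy (z=hλ):
  k1=λy_n ⇒ h·k1=z·y_n;  k2=λ(1+1/2z)y_n ⇒ h·k2=z(1+1/2z)y_n
  y_{n+1}/y_n = 1 + 8/11z + 3/11z(1+1/2z) = 1 + z + 3/22z²
  Hence R(z) = 1 + z + 3/22z².

Need |R(x)|<1, x<0.
x=-0.99: |R|=0.1437
R=1: x+3/22x²=0 ⇒ x=−22/3=-7.3333; min R=1−1/(4·3/22)=-0.8333>−1
Confirm numerically:
  x=-7.210: |R|=0.87874 <1
  x=-7.008: |R|=0.68910 <1
  x=-5.610: |R|=0.31835 <1
  x=-3.318: |R|=0.81676 <1
  x=-7.722: |R|=1.40927 >1
  x=-7.706: |R|=1.39160 >1
  x=-7.432: |R|=1.09999 >1
Interval (-7.3333, 0).

z* = -7.3333.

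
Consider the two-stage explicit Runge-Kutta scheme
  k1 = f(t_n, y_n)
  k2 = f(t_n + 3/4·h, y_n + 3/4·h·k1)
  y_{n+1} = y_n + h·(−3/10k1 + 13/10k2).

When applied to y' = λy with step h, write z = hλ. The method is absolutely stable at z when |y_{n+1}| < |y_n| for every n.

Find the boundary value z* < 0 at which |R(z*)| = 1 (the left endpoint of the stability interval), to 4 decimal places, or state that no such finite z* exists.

left endpoint -1.0256.

With y'=λy (z=hλ):
  k1=λy_n ⇒ h·k1=z·y_n;  k2=λ(1+3/4z)y_n ⇒ h·k2=z(1+3/4z)y_n
  y_{n+1}/y_n = 1 − 3/10z + 13/10z(1+3/4z) = 1 + z + 39/40z²
  ⇒ R(z) = 1 + z + 39/40z².

Need |R(x)|<1, x<0.
x=-1.67: |R|=2.0492
R=1: x+39/40x²=0 ⇒ x=−40/39=-1.0256; min R=1−1/(4·39/40)=0.7436>−1
Confirm numerically:
  x=-0.913: |R|=0.89973 <1
  x=-0.749: |R|=0.79798 <1
  x=-0.573: |R|=0.74712 <1
  x=-1.419: |R|=1.54422 >1
  x=-1.394: |R|=1.50066 >1
  x=-1.223: |R|=1.23534 >1
Stable set (-1.0256, 0).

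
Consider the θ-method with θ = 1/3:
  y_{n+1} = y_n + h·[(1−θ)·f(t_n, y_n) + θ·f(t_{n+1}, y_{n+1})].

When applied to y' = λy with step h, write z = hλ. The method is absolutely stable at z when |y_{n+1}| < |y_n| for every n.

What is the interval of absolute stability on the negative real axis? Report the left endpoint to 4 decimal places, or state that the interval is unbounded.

z∈(-6.0000,0).

On y'=λy, z=hλ:
  y_{n+1} = y_n + z·[2/3·y_n + 1/3·y_{n+1}] ⇒ (1 − 1/3z)y_{n+1} = (1 + 2/3z)y_n
  R(z) = (1 + 2/3z)/(1 − 1/3z).

Need |R(x)|<1, x<0.
x=-1.09: |R|=0.2005
R=−1: 1+2/3x = −1+1/3x ⇒ -1/3x=2 ⇒ x=2/(-1/3)=-6.0000
Confirm numerically:
  x=-5.895: |R|=0.98820 <1
  x=-5.233: |R|=0.90684 <1
  x=-3.627: |R|=0.64192 <1
  x=-3.076: |R|=0.51876 <1
  x=-6.413: |R|=1.04388 >1
  x=-6.380: |R|=1.04051 >1
  x=-6.187: |R|=1.02035 >1
Interval (-6.0000, 0).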